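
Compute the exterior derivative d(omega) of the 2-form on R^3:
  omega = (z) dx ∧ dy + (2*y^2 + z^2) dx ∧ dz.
d(omega) = (1 - 4*y) dx ∧ dy ∧ dz

For a 2-form omega = sum_{i<j} g_{ij} dx_i ∧ dx_j, the exterior derivative is
  d(omega) = sum_{i<j} d(g_{ij}) ∧ dx_i ∧ dx_j = sum_{i<j, k} (∂g_{ij}/∂x_k) dx_k ∧ dx_i ∧ dx_j.
Expand each term, using dx_k ∧ dx_i ∧ dx_j = sgn(permutation) dx_{(a)} ∧ dx_{(b)} ∧ dx_{(c)} with (a < b < c) sorted:
  d(z) includes (∂/∂z)(z) dz = (1) dz, which multiplied by dx ∧ dy gives (1) dx ∧ dy ∧ dz
  d(2*y^2 + z^2) includes (∂/∂y)(2*y^2 + z^2) dy = (4*y) dy, which multiplied by dx ∧ dz gives (-4*y) dx ∧ dy ∧ dz
Collecting like 3-forms: d(omega) = (1 - 4*y) dx ∧ dy ∧ dz.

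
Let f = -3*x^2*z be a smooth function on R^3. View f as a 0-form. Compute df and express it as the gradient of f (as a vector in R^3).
df = (-6*x*z) dx + (0) dy + (-3*x^2) dz; grad f = (-6*x*z, 0, -3*x^2)

For a 0-form f, d f = (∂f/∂x) dx + (∂f/∂y) dy + (∂f/∂z) dz. The components of the vector representation are exactly the entries of grad f in Cartesian coordinates:
  ∂f/∂x = -6*x*z
  ∂f/∂y = 0
  ∂f/∂z = -3*x^2.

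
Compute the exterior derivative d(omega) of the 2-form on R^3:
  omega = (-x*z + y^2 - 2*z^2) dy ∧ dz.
d(omega) = (-z) dx ∧ dy ∧ dz

For a 2-form omega = sum_{i<j} g_{ij} dx_i ∧ dx_j, the exterior derivative is
  d(omega) = sum_{i<j} d(g_{ij}) ∧ dx_i ∧ dx_j = sum_{i<j, k} (∂g_{ij}/∂x_k) dx_k ∧ dx_i ∧ dx_j.
Expand each term, using dx_k ∧ dx_i ∧ dx_j = sgn(permutation) dx_{(a)} ∧ dx_{(b)} ∧ dx_{(c)} with (a < b < c) sorted:
  d(-x*z + y^2 - 2*z^2) includes (∂/∂x)(-x*z + y^2 - 2*z^2) dx = (-z) dx, which multiplied by dy ∧ dz gives (-z) dx ∧ dy ∧ dz
Collecting like 3-forms: d(omega) = (-z) dx ∧ dy ∧ dz.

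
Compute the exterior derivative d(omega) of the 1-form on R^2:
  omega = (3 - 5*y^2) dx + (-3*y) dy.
d(omega) = (10*y) dx ∧ dy

For a 1-form omega = sum_i f_i dx_i, the exterior derivative is
  d(omega) = sum_{i < j} (∂f_j/∂x_i - ∂f_i/∂x_j) dx_i ∧ dx_j.
  coefficient of dx ∧ dy: ∂f_2/∂x - ∂f_1/∂y = ∂(-3*y)/∂x - ∂(3 - 5*y^2)/∂y = 10*y
Assembling: d(omega) = (10*y) dx ∧ dy.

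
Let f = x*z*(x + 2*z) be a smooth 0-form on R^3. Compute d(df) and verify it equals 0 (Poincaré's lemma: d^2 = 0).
d(df) = 0

Step 1: df = sum_i (∂f/∂x_i) dx_i = (2*z*(x + z)) dx + (0) dy + (x*(x + 4*z)) dz.
Step 2: Apply d again. Using the 1-form formula, the coefficient of dx ∧ dy in d(df) is ∂^2 f/∂x ∂y - ∂^2 f/∂y ∂x = (0) - (0) = 0 (equality of mixed partials for smooth f).
Similarly for dx ∧ dz and dy ∧ dz — all coefficients vanish. So d(df) = 0.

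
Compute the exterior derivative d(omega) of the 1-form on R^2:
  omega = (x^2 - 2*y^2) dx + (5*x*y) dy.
d(omega) = (9*y) dx ∧ dy

For a 1-form omega = sum_i f_i dx_i, the exterior derivative is
  d(omega) = sum_{i < j} (∂f_j/∂x_i - ∂f_i/∂x_j) dx_i ∧ dx_j.
  coefficient of dx ∧ dy: ∂f_2/∂x - ∂f_1/∂y = ∂(5*x*y)/∂x - ∂(x^2 - 2*y^2)/∂y = 9*y
Assembling: d(omega) = (9*y) dx ∧ dy.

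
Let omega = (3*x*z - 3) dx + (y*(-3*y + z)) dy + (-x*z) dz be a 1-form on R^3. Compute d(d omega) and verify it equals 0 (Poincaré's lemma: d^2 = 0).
d(d omega) = 0

Step 1: d omega = sum_{i<j} (∂f_j/∂x_i - ∂f_i/∂x_j) dx_i ∧ dx_j:
  coeff of dx ∧ dy: 0
  coeff of dx ∧ dz: -3*x - z
  coeff of dy ∧ dz: -y
Step 2: Apply d again to each 2-form coefficient. The only possible 3-form in R^3 is dx ∧ dy ∧ dz, with coefficient
  ∂(coeff of dy∧dz)/∂x - ∂(coeff of dx∧dz)/∂y + ∂(coeff of dx∧dy)/∂z
  = ∂/∂x (-y) - ∂/∂y (-3*x - z) + ∂/∂z (0).
Each of these terms simplifies to sums of mixed partials that cancel in pairs. The result is 0 (by equality of mixed partials for smooth functions — Schwarz / Clairaut).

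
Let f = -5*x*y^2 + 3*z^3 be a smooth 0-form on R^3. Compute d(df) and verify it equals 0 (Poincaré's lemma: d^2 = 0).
d(df) = 0

Step 1: df = sum_i (∂f/∂x_i) dx_i = (-5*y^2) dx + (-10*x*y) dy + (9*z^2) dz.
Step 2: Apply d again. Using the 1-form formula, the coefficient of dx ∧ dy in d(df) is ∂^2 f/∂x ∂y - ∂^2 f/∂y ∂x = (-10*y) - (-10*y) = 0 (equality of mixed partials for smooth f).
Similarly for dx ∧ dz and dy ∧ dz — all coefficients vanish. So d(df) = 0.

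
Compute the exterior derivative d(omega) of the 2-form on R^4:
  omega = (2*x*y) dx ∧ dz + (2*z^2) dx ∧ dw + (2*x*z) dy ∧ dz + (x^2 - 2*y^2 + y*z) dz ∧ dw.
d(omega) = (-2*x + 2*z) dx ∧ dy ∧ dz + (2*x - 4*z) dx ∧ dz ∧ dw + (-4*y + z) dy ∧ dz ∧ dw

For a 2-form omega = sum_{i<j} g_{ij} dx_i ∧ dx_j, the exterior derivative is
  d(omega) = sum_{i<j} d(g_{ij}) ∧ dx_i ∧ dx_j = sum_{i<j, k} (∂g_{ij}/∂x_k) dx_k ∧ dx_i ∧ dx_j.
Expand each term, using dx_k ∧ dx_i ∧ dx_j = sgn(permutation) dx_{(a)} ∧ dx_{(b)} ∧ dx_{(c)} with (a < b < c) sorted:
  d(2*x*y) includes (∂/∂y)(2*x*y) dy = (2*x) dy, which multiplied by dx ∧ dz gives (-2*x) dx ∧ dy ∧ dz
  d(2*z^2) includes (∂/∂z)(2*z^2) dz = (4*z) dz, which multiplied by dx ∧ dw gives (-4*z) dx ∧ dz ∧ dw
  d(2*x*z) includes (∂/∂x)(2*x*z) dx = (2*z) dx, which multiplied by dy ∧ dz gives (2*z) dx ∧ dy ∧ dz
  d(x^2 - 2*y^2 + y*z) includes (∂/∂x)(x^2 - 2*y^2 + y*z) dx = (2*x) dx, which multiplied by dz ∧ dw gives (2*x) dx ∧ dz ∧ dw
  d(x^2 - 2*y^2 + y*z) includes (∂/∂y)(x^2 - 2*y^2 + y*z) dy = (-4*y + z) dy, which multiplied by dz ∧ dw gives (-4*y + z) dy ∧ dz ∧ dw
Collecting like 3-forms: d(omega) = (-2*x + 2*z) dx ∧ dy ∧ dz + (2*x - 4*z) dx ∧ dz ∧ dw + (-4*y + z) dy ∧ dz ∧ dw.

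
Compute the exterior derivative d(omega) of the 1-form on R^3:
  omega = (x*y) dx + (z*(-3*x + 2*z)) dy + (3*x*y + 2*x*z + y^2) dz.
d(omega) = (-x - 3*z) dx ∧ dy + (3*y + 2*z) dx ∧ dz + (6*x + 2*y - 4*z) dy ∧ dz

For a 1-form omega = sum_i f_i dx_i, the exterior derivative is
  d(omega) = sum_{i < j} (∂f_j/∂x_i - ∂f_i/∂x_j) dx_i ∧ dx_j.
  coefficient of dx ∧ dy: ∂f_2/∂x - ∂f_1/∂y = ∂(z*(-3*x + 2*z))/∂x - ∂(x*y)/∂y = -x - 3*z
  coefficient of dx ∧ dz: ∂f_3/∂x - ∂f_1/∂z = ∂(3*x*y + 2*x*z + y^2)/∂x - ∂(x*y)/∂z = 3*y + 2*z
  coefficient of dy ∧ dz: ∂f_3/∂y - ∂f_2/∂z = ∂(3*x*y + 2*x*z + y^2)/∂y - ∂(z*(-3*x + 2*z))/∂z = 6*x + 2*y - 4*z
Assembling: d(omega) = (-x - 3*z) dx ∧ dy + (3*y + 2*z) dx ∧ dz + (6*x + 2*y - 4*z) dy ∧ dz.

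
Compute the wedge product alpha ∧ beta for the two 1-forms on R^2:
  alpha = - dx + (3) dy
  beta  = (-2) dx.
alpha ∧ beta = (6) dx ∧ dy

Distribute the wedge, using dx_i ∧ dx_j = -dx_j ∧ dx_i and dx_i ∧ dx_i = 0. For each pair (i, j) with i < j, the coefficient of dx_i ∧ dx_j in alpha ∧ beta is (alpha_i * beta_j - alpha_j * beta_i). Collecting: alpha ∧ beta = (6) dx ∧ dy.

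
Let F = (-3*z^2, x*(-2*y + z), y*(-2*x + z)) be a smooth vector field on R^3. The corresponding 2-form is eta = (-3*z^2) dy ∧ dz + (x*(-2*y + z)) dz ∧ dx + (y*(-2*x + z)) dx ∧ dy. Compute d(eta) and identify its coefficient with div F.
d(eta) = (-2*x + y) dx ∧ dy ∧ dz; div F = -2*x + y

For a 2-form in R^3 of the form above, applying d gives a 3-form with coefficient ∂P/∂x + ∂Q/∂y + ∂R/∂z:
  ∂P/∂x = 0
  ∂Q/∂y = -2*x
  ∂R/∂z = y
Sum = -2*x + y, which is exactly div F.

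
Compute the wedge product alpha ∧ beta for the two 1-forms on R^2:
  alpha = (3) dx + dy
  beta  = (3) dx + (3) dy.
alpha ∧ beta = (6) dx ∧ dy

Distribute the wedge, using dx_i ∧ dx_j = -dx_j ∧ dx_i and dx_i ∧ dx_i = 0. For each pair (i, j) with i < j, the coefficient of dx_i ∧ dx_j in alpha ∧ beta is (alpha_i * beta_j - alpha_j * beta_i). Collecting: alpha ∧ beta = (6) dx ∧ dy.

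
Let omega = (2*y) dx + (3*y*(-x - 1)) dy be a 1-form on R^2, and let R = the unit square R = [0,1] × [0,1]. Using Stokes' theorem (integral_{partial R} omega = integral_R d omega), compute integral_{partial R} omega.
integral_(partial R) omega = -7/2

Stokes: integral_partial_R omega = integral_R d omega with d omega = (∂Q/∂x - ∂P/∂y) dx ∧ dy.
  ∂Q/∂x = -3*y
  ∂P/∂y = 2
  integrand = ∂Q/∂x - ∂P/∂y = -3*y - 2.
Integrating over R: integral_0^1 integral_0^1 (-3*y - 2) dx dy = -7/2.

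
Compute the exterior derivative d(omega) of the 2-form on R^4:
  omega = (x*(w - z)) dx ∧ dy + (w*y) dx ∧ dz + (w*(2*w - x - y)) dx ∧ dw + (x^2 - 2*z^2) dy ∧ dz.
d(omega) = (-w + x) dx ∧ dy ∧ dz + (w + x) dx ∧ dy ∧ dw + (y) dx ∧ dz ∧ dw

For a 2-form omega = sum_{i<j} g_{ij} dx_i ∧ dx_j, the exterior derivative is
  d(omega) = sum_{i<j} d(g_{ij}) ∧ dx_i ∧ dx_j = sum_{i<j, k} (∂g_{ij}/∂x_k) dx_k ∧ dx_i ∧ dx_j.
Expand each term, using dx_k ∧ dx_i ∧ dx_j = sgn(permutation) dx_{(a)} ∧ dx_{(b)} ∧ dx_{(c)} with (a < b < c) sorted:
  d(x*(w - z)) includes (∂/∂z)(x*(w - z)) dz = (-x) dz, which multiplied by dx ∧ dy gives (-x) dx ∧ dy ∧ dz
  d(x*(w - z)) includes (∂/∂w)(x*(w - z)) dw = (x) dw, which multiplied by dx ∧ dy gives (x) dx ∧ dy ∧ dw
  d(w*y) includes (∂/∂y)(w*y) dy = (w) dy, which multiplied by dx ∧ dz gives (-w) dx ∧ dy ∧ dz
  d(w*y) includes (∂/∂w)(w*y) dw = (y) dw, which multiplied by dx ∧ dz gives (y) dx ∧ dz ∧ dw
  d(w*(2*w - x - y)) includes (∂/∂y)(w*(2*w - x - y)) dy = (-w) dy, which multiplied by dx ∧ dw gives (w) dx ∧ dy ∧ dw
  d(x^2 - 2*z^2) includes (∂/∂x)(x^2 - 2*z^2) dx = (2*x) dx, which multiplied by dy ∧ dz gives (2*x) dx ∧ dy ∧ dz
Collecting like 3-forms: d(omega) = (-w + x) dx ∧ dy ∧ dz + (w + x) dx ∧ dy ∧ dw + (y) dx ∧ dz ∧ dw.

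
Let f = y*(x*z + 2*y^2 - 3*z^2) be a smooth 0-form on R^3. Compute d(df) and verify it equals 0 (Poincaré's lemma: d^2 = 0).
d(df) = 0

Step 1: df = sum_i (∂f/∂x_i) dx_i = (y*z) dx + (x*z + 6*y^2 - 3*z^2) dy + (y*(x - 6*z)) dz.
Step 2: Apply d again. Using the 1-form formula, the coefficient of dx ∧ dy in d(df) is ∂^2 f/∂x ∂y - ∂^2 f/∂y ∂x = (z) - (z) = 0 (equality of mixed partials for smooth f).
Similarly for dx ∧ dz and dy ∧ dz — all coefficients vanish. So d(df) = 0.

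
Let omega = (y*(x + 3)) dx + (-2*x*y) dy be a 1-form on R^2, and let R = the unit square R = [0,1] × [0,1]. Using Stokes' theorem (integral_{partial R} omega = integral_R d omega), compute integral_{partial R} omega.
integral_(partial R) omega = -9/2

Stokes: integral_partial_R omega = integral_R d omega with d omega = (∂Q/∂x - ∂P/∂y) dx ∧ dy.
  ∂Q/∂x = -2*y
  ∂P/∂y = x + 3
  integrand = ∂Q/∂x - ∂P/∂y = -x - 2*y - 3.
Integrating over R: integral_0^1 integral_0^1 (-x - 2*y - 3) dx dy = -9/2.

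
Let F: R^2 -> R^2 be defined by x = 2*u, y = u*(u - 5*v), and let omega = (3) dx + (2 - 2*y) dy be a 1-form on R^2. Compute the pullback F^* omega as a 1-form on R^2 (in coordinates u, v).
F^* omega = (-4*u^3 + 30*u^2*v - 50*u*v^2 + 4*u - 10*v + 6) du + (10*u*(u^2 - 5*u*v - 1)) dv

Using F^*(f dg) = (f ∘ F) d(g ∘ F), substitute each coordinate x_i by F_i(u, v) in f_i, and replace dx_i by d F_i = (∂F_i/∂u) du + (∂F_i/∂v) dv.
  For the x component: f_1(F) = 3; d F_1 = (2) du + (0) dv
  For the y component: f_2(F) = -2*u^2 + 10*u*v + 2; d F_2 = (2*u - 5*v) du + (-5*u) dv
Combining and collecting du, dv coefficients:
  coeff of du: -4*u^3 + 30*u^2*v - 50*u*v^2 + 4*u - 10*v + 6
  coeff of dv: 10*u*(u^2 - 5*u*v - 1)
F^* omega = (-4*u^3 + 30*u^2*v - 50*u*v^2 + 4*u - 10*v + 6) du + (10*u*(u^2 - 5*u*v - 1)) dv.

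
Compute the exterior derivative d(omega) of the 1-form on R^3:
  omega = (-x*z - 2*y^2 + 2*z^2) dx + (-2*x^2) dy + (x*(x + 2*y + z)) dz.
d(omega) = (-4*x + 4*y) dx ∧ dy + (3*x + 2*y - 3*z) dx ∧ dz + (2*x) dy ∧ dz

For a 1-form omega = sum_i f_i dx_i, the exterior derivative is
  d(omega) = sum_{i < j} (∂f_j/∂x_i - ∂f_i/∂x_j) dx_i ∧ dx_j.
  coefficient of dx ∧ dy: ∂f_2/∂x - ∂f_1/∂y = ∂(-2*x^2)/∂x - ∂(-x*z - 2*y^2 + 2*z^2)/∂y = -4*x + 4*y
  coefficient of dx ∧ dz: ∂f_3/∂x - ∂f_1/∂z = ∂(x*(x + 2*y + z))/∂x - ∂(-x*z - 2*y^2 + 2*z^2)/∂z = 3*x + 2*y - 3*z
  coefficient of dy ∧ dz: ∂f_3/∂y - ∂f_2/∂z = ∂(x*(x + 2*y + z))/∂y - ∂(-2*x^2)/∂z = 2*x
Assembling: d(omega) = (-4*x + 4*y) dx ∧ dy + (3*x + 2*y - 3*z) dx ∧ dz + (2*x) dy ∧ dz.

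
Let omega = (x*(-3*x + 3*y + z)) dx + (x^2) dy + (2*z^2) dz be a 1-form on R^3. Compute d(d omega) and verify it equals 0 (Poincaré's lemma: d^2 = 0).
d(d omega) = 0

Step 1: d omega = sum_{i<j} (∂f_j/∂x_i - ∂f_i/∂x_j) dx_i ∧ dx_j:
  coeff of dx ∧ dy: -x
  coeff of dx ∧ dz: -x
  coeff of dy ∧ dz: 0
Step 2: Apply d again to each 2-form coefficient. The only possible 3-form in R^3 is dx ∧ dy ∧ dz, with coefficient
  ∂(coeff of dy∧dz)/∂x - ∂(coeff of dx∧dz)/∂y + ∂(coeff of dx∧dy)/∂z
  = ∂/∂x (0) - ∂/∂y (-x) + ∂/∂z (-x).
Each of these terms simplifies to sums of mixed partials that cancel in pairs. The result is 0 (by equality of mixed partials for smooth functions — Schwarz / Clairaut).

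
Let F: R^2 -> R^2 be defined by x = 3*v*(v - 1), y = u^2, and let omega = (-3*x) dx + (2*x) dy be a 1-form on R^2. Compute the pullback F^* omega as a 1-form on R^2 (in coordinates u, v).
F^* omega = (12*u*v*(v - 1)) du + (27*v*(-2*v^2 + 3*v - 1)) dv

Using F^*(f dg) = (f ∘ F) d(g ∘ F), substitute each coordinate x_i by F_i(u, v) in f_i, and replace dx_i by d F_i = (∂F_i/∂u) du + (∂F_i/∂v) dv.
  For the x component: f_1(F) = 9*v*(1 - v); d F_1 = (0) du + (6*v - 3) dv
  For the y component: f_2(F) = 6*v*(v - 1); d F_2 = (2*u) du + (0) dv
Combining and collecting du, dv coefficients:
  coeff of du: 12*u*v*(v - 1)
  coeff of dv: 27*v*(-2*v^2 + 3*v - 1)
F^* omega = (12*u*v*(v - 1)) du + (27*v*(-2*v^2 + 3*v - 1)) dv.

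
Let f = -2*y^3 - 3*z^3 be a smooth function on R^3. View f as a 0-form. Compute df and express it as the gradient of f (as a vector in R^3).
df = (0) dx + (-6*y^2) dy + (-9*z^2) dz; grad f = (0, -6*y^2, -9*z^2)

For a 0-form f, d f = (∂f/∂x) dx + (∂f/∂y) dy + (∂f/∂z) dz. The components of the vector representation are exactly the entries of grad f in Cartesian coordinates:
  ∂f/∂x = 0
  ∂f/∂y = -6*y^2
  ∂f/∂z = -9*z^2.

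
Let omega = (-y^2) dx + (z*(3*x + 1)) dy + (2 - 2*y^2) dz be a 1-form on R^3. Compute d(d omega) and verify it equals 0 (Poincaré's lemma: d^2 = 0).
d(d omega) = 0

Step 1: d omega = sum_{i<j} (∂f_j/∂x_i - ∂f_i/∂x_j) dx_i ∧ dx_j:
  coeff of dx ∧ dy: 2*y + 3*z
  coeff of dx ∧ dz: 0
  coeff of dy ∧ dz: -3*x - 4*y - 1
Step 2: Apply d again to each 2-form coefficient. The only possible 3-form in R^3 is dx ∧ dy ∧ dz, with coefficient
  ∂(coeff of dy∧dz)/∂x - ∂(coeff of dx∧dz)/∂y + ∂(coeff of dx∧dy)/∂z
  = ∂/∂x (-3*x - 4*y - 1) - ∂/∂y (0) + ∂/∂z (2*y + 3*z).
Each of these terms simplifies to sums of mixed partials that cancel in pairs. The result is 0 (by equality of mixed partials for smooth functions — Schwarz / Clairaut).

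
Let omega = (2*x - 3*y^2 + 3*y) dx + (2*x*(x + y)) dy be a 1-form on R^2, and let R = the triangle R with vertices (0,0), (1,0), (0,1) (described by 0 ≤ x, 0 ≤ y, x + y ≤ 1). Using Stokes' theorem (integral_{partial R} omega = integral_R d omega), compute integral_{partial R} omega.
integral_(partial R) omega = 1/2

Stokes: integral_partial_R omega = integral_R d omega with d omega = (∂Q/∂x - ∂P/∂y) dx ∧ dy.
  ∂Q/∂x = 4*x + 2*y
  ∂P/∂y = 3 - 6*y
  integrand = ∂Q/∂x - ∂P/∂y = 4*x + 8*y - 3.
Integrating over R: integral_0^1 integral_0^{1-x} (4*x + 8*y - 3) dy dx = 1/2.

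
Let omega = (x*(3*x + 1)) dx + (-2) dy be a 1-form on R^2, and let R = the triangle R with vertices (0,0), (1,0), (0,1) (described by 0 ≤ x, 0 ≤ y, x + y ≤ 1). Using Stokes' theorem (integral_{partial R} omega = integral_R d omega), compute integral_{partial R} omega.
integral_(partial R) omega = 0

Stokes: integral_partial_R omega = integral_R d omega with d omega = (∂Q/∂x - ∂P/∂y) dx ∧ dy.
  ∂Q/∂x = 0
  ∂P/∂y = 0
  integrand = ∂Q/∂x - ∂P/∂y = 0.
Integrating over R: integral_0^1 integral_0^{1-x} (0) dy dx = 0.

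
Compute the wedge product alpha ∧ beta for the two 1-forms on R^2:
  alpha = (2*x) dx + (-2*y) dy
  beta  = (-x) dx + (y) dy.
alpha ∧ beta = 0

Distribute the wedge, using dx_i ∧ dx_j = -dx_j ∧ dx_i and dx_i ∧ dx_i = 0. For each pair (i, j) with i < j, the coefficient of dx_i ∧ dx_j in alpha ∧ beta is (alpha_i * beta_j - alpha_j * beta_i). Collecting: alpha ∧ beta = 0.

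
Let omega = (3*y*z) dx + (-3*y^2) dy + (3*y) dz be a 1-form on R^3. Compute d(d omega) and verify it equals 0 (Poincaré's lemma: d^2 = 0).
d(d omega) = 0

Step 1: d omega = sum_{i<j} (∂f_j/∂x_i - ∂f_i/∂x_j) dx_i ∧ dx_j:
  coeff of dx ∧ dy: -3*z
  coeff of dx ∧ dz: -3*y
  coeff of dy ∧ dz: 3
Step 2: Apply d again to each 2-form coefficient. The only possible 3-form in R^3 is dx ∧ dy ∧ dz, with coefficient
  ∂(coeff of dy∧dz)/∂x - ∂(coeff of dx∧dz)/∂y + ∂(coeff of dx∧dy)/∂z
  = ∂/∂x (3) - ∂/∂y (-3*y) + ∂/∂z (-3*z).
Each of these terms simplifies to sums of mixed partials that cancel in pairs. The result is 0 (by equality of mixed partials for smooth functions — Schwarz / Clairaut).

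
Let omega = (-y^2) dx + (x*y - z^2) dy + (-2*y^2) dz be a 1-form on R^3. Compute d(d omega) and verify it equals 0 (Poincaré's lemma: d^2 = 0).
d(d omega) = 0

Step 1: d omega = sum_{i<j} (∂f_j/∂x_i - ∂f_i/∂x_j) dx_i ∧ dx_j:
  coeff of dx ∧ dy: 3*y
  coeff of dx ∧ dz: 0
  coeff of dy ∧ dz: -4*y + 2*z
Step 2: Apply d again to each 2-form coefficient. The only possible 3-form in R^3 is dx ∧ dy ∧ dz, with coefficient
  ∂(coeff of dy∧dz)/∂x - ∂(coeff of dx∧dz)/∂y + ∂(coeff of dx∧dy)/∂z
  = ∂/∂x (-4*y + 2*z) - ∂/∂y (0) + ∂/∂z (3*y).
Each of these terms simplifies to sums of mixed partials that cancel in pairs. The result is 0 (by equality of mixed partials for smooth functions — Schwarz / Clairaut).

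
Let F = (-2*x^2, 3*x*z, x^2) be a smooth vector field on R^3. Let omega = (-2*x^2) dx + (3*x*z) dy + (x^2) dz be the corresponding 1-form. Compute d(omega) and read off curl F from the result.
d(omega) = (-3*x) dy ∧ dz + (-2*x) dz ∧ dx + (3*z) dx ∧ dy; curl F = (-3*x, -2*x, 3*z)

d omega = sum_{i<j} (∂f_j/∂x_i - ∂f_i/∂x_j) dx_i ∧ dx_j. Under the identification (dy ∧ dz, dz ∧ dx, dx ∧ dy) ↔ (e_x, e_y, e_z), the coefficients are exactly the components of curl F. Compute:
  ∂R/∂y - ∂Q/∂z = (0) - (3*x) = -3*x
  ∂P/∂z - ∂R/∂x = (0) - (2*x) = -2*x
  ∂Q/∂x - ∂P/∂y = (3*z) - (0) = 3*z.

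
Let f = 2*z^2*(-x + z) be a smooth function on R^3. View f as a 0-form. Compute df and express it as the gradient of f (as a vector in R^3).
df = (-2*z^2) dx + (0) dy + (2*z*(-2*x + 3*z)) dz; grad f = (-2*z^2, 0, 2*z*(-2*x + 3*z))

For a 0-form f, d f = (∂f/∂x) dx + (∂f/∂y) dy + (∂f/∂z) dz. The components of the vector representation are exactly the entries of grad f in Cartesian coordinates:
  ∂f/∂x = -2*z^2
  ∂f/∂y = 0
  ∂f/∂z = 2*z*(-2*x + 3*z).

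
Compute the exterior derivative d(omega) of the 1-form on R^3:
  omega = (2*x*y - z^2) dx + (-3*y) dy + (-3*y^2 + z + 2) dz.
d(omega) = (-2*x) dx ∧ dy + (2*z) dx ∧ dz + (-6*y) dy ∧ dz

For a 1-form omega = sum_i f_i dx_i, the exterior derivative is
  d(omega) = sum_{i < j} (∂f_j/∂x_i - ∂f_i/∂x_j) dx_i ∧ dx_j.
  coefficient of dx ∧ dy: ∂f_2/∂x - ∂f_1/∂y = ∂(-3*y)/∂x - ∂(2*x*y - z^2)/∂y = -2*x
  coefficient of dx ∧ dz: ∂f_3/∂x - ∂f_1/∂z = ∂(-3*y^2 + z + 2)/∂x - ∂(2*x*y - z^2)/∂z = 2*z
  coefficient of dy ∧ dz: ∂f_3/∂y - ∂f_2/∂z = ∂(-3*y^2 + z + 2)/∂y - ∂(-3*y)/∂z = -6*y
Assembling: d(omega) = (-2*x) dx ∧ dy + (2*z) dx ∧ dz + (-6*y) dy ∧ dz.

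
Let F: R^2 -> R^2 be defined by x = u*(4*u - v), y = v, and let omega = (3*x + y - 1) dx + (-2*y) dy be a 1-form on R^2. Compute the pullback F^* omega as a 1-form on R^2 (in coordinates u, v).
F^* omega = (96*u^3 - 36*u^2*v + 3*u*v^2 + 8*u*v - 8*u - v^2 + v) du + (-12*u^3 + 3*u^2*v - u*v + u - 2*v) dv

Using F^*(f dg) = (f ∘ F) d(g ∘ F), substitute each coordinate x_i by F_i(u, v) in f_i, and replace dx_i by d F_i = (∂F_i/∂u) du + (∂F_i/∂v) dv.
  For the x component: f_1(F) = 12*u^2 - 3*u*v + v - 1; d F_1 = (8*u - v) du + (-u) dv
  For the y component: f_2(F) = -2*v; d F_2 = (0) du + (1) dv
Combining and collecting du, dv coefficients:
  coeff of du: 96*u^3 - 36*u^2*v + 3*u*v^2 + 8*u*v - 8*u - v^2 + v
  coeff of dv: -12*u^3 + 3*u^2*v - u*v + u - 2*v
F^* omega = (96*u^3 - 36*u^2*v + 3*u*v^2 + 8*u*v - 8*u - v^2 + v) du + (-12*u^3 + 3*u^2*v - u*v + u - 2*v) dv.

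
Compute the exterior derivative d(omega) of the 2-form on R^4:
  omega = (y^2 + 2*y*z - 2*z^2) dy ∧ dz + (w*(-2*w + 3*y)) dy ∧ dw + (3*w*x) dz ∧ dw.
d(omega) = (3*w) dx ∧ dz ∧ dw

For a 2-form omega = sum_{i<j} g_{ij} dx_i ∧ dx_j, the exterior derivative is
  d(omega) = sum_{i<j} d(g_{ij}) ∧ dx_i ∧ dx_j = sum_{i<j, k} (∂g_{ij}/∂x_k) dx_k ∧ dx_i ∧ dx_j.
Expand each term, using dx_k ∧ dx_i ∧ dx_j = sgn(permutation) dx_{(a)} ∧ dx_{(b)} ∧ dx_{(c)} with (a < b < c) sorted:
  d(3*w*x) includes (∂/∂x)(3*w*x) dx = (3*w) dx, which multiplied by dz ∧ dw gives (3*w) dx ∧ dz ∧ dw
Collecting like 3-forms: d(omega) = (3*w) dx ∧ dz ∧ dw.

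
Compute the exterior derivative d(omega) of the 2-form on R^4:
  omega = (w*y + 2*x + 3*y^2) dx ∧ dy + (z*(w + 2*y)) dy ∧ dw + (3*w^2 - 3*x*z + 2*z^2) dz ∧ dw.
d(omega) = (y) dx ∧ dy ∧ dw + (-w - 2*y) dy ∧ dz ∧ dw + (-3*z) dx ∧ dz ∧ dw

For a 2-form omega = sum_{i<j} g_{ij} dx_i ∧ dx_j, the exterior derivative is
  d(omega) = sum_{i<j} d(g_{ij}) ∧ dx_i ∧ dx_j = sum_{i<j, k} (∂g_{ij}/∂x_k) dx_k ∧ dx_i ∧ dx_j.
Expand each term, using dx_k ∧ dx_i ∧ dx_j = sgn(permutation) dx_{(a)} ∧ dx_{(b)} ∧ dx_{(c)} with (a < b < c) sorted:
  d(w*y + 2*x + 3*y^2) includes (∂/∂w)(w*y + 2*x + 3*y^2) dw = (y) dw, which multiplied by dx ∧ dy gives (y) dx ∧ dy ∧ dw
  d(z*(w + 2*y)) includes (∂/∂z)(z*(w + 2*y)) dz = (w + 2*y) dz, which multiplied by dy ∧ dw gives (-w - 2*y) dy ∧ dz ∧ dw
  d(3*w^2 - 3*x*z + 2*z^2) includes (∂/∂x)(3*w^2 - 3*x*z + 2*z^2) dx = (-3*z) dx, which multiplied by dz ∧ dw gives (-3*z) dx ∧ dz ∧ dw
Collecting like 3-forms: d(omega) = (y) dx ∧ dy ∧ dw + (-w - 2*y) dy ∧ dz ∧ dw + (-3*z) dx ∧ dz ∧ dw.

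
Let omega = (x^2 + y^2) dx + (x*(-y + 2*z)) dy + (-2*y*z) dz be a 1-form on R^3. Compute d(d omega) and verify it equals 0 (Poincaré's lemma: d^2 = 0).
d(d omega) = 0

Step 1: d omega = sum_{i<j} (∂f_j/∂x_i - ∂f_i/∂x_j) dx_i ∧ dx_j:
  coeff of dx ∧ dy: -3*y + 2*z
  coeff of dx ∧ dz: 0
  coeff of dy ∧ dz: -2*x - 2*z
Step 2: Apply d again to each 2-form coefficient. The only possible 3-form in R^3 is dx ∧ dy ∧ dz, with coefficient
  ∂(coeff of dy∧dz)/∂x - ∂(coeff of dx∧dz)/∂y + ∂(coeff of dx∧dy)/∂z
  = ∂/∂x (-2*x - 2*z) - ∂/∂y (0) + ∂/∂z (-3*y + 2*z).
Each of these terms simplifies to sums of mixed partials that cancel in pairs. The result is 0 (by equality of mixed partials for smooth functions — Schwarz / Clairaut).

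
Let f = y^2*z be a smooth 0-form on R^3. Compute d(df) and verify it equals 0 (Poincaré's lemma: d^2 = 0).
d(df) = 0

Step 1: df = sum_i (∂f/∂x_i) dx_i = (0) dx + (2*y*z) dy + (y^2) dz.
Step 2: Apply d again. Using the 1-form formula, the coefficient of dx ∧ dy in d(df) is ∂^2 f/∂x ∂y - ∂^2 f/∂y ∂x = (0) - (0) = 0 (equality of mixed partials for smooth f).
Similarly for dx ∧ dz and dy ∧ dz — all coefficients vanish. So d(df) = 0.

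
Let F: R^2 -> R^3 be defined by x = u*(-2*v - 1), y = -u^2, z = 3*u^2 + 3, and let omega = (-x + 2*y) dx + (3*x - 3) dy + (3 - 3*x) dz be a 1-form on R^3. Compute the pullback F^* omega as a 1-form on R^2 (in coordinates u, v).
F^* omega = (u*(52*u*v + 26*u - 4*v^2 - 4*v + 23)) du + (u^2*(4*u - 4*v - 2)) dv

Using F^*(f dg) = (f ∘ F) d(g ∘ F), substitute each coordinate x_i by F_i(u, v) in f_i, and replace dx_i by d F_i = (∂F_i/∂u) du + (∂F_i/∂v) dv.
  For the x component: f_1(F) = u*(-2*u + 2*v + 1); d F_1 = (-2*v - 1) du + (-2*u) dv
  For the y component: f_2(F) = -6*u*v - 3*u - 3; d F_2 = (-2*u) du + (0) dv
  For the z component: f_3(F) = 6*u*v + 3*u + 3; d F_3 = (6*u) du + (0) dv
Combining and collecting du, dv coefficients:
  coeff of du: u*(52*u*v + 26*u - 4*v^2 - 4*v + 23)
  coeff of dv: u^2*(4*u - 4*v - 2)
F^* omega = (u*(52*u*v + 26*u - 4*v^2 - 4*v + 23)) du + (u^2*(4*u - 4*v - 2)) dv.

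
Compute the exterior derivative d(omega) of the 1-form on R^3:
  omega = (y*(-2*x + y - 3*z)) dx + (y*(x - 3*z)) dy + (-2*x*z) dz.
d(omega) = (2*x - y + 3*z) dx ∧ dy + (3*y - 2*z) dx ∧ dz + (3*y) dy ∧ dz

For a 1-form omega = sum_i f_i dx_i, the exterior derivative is
  d(omega) = sum_{i < j} (∂f_j/∂x_i - ∂f_i/∂x_j) dx_i ∧ dx_j.
  coefficient of dx ∧ dy: ∂f_2/∂x - ∂f_1/∂y = ∂(y*(x - 3*z))/∂x - ∂(y*(-2*x + y - 3*z))/∂y = 2*x - y + 3*z
  coefficient of dx ∧ dz: ∂f_3/∂x - ∂f_1/∂z = ∂(-2*x*z)/∂x - ∂(y*(-2*x + y - 3*z))/∂z = 3*y - 2*z
  coefficient of dy ∧ dz: ∂f_3/∂y - ∂f_2/∂z = ∂(-2*x*z)/∂y - ∂(y*(x - 3*z))/∂z = 3*y
Assembling: d(omega) = (2*x - y + 3*z) dx ∧ dy + (3*y - 2*z) dx ∧ dz + (3*y) dy ∧ dz.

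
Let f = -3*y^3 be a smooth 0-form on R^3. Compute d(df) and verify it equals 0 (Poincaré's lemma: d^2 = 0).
d(df) = 0

Step 1: df = sum_i (∂f/∂x_i) dx_i = (0) dx + (-9*y^2) dy + (0) dz.
Step 2: Apply d again. Using the 1-form formula, the coefficient of dx ∧ dy in d(df) is ∂^2 f/∂x ∂y - ∂^2 f/∂y ∂x = (0) - (0) = 0 (equality of mixed partials for smooth f).
Similarly for dx ∧ dz and dy ∧ dz — all coefficients vanish. So d(df) = 0.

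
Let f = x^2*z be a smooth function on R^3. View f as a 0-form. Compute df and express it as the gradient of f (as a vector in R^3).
df = (2*x*z) dx + (0) dy + (x^2) dz; grad f = (2*x*z, 0, x^2)

For a 0-form f, d f = (∂f/∂x) dx + (∂f/∂y) dy + (∂f/∂z) dz. The components of the vector representation are exactly the entries of grad f in Cartesian coordinates:
  ∂f/∂x = 2*x*z
  ∂f/∂y = 0
  ∂f/∂z = x^2.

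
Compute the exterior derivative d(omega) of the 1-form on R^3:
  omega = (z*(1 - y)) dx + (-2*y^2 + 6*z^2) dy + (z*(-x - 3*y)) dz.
d(omega) = (z) dx ∧ dy + (y - z - 1) dx ∧ dz + (-15*z) dy ∧ dz

For a 1-form omega = sum_i f_i dx_i, the exterior derivative is
  d(omega) = sum_{i < j} (∂f_j/∂x_i - ∂f_i/∂x_j) dx_i ∧ dx_j.
  coefficient of dx ∧ dy: ∂f_2/∂x - ∂f_1/∂y = ∂(-2*y^2 + 6*z^2)/∂x - ∂(z*(1 - y))/∂y = z
  coefficient of dx ∧ dz: ∂f_3/∂x - ∂f_1/∂z = ∂(z*(-x - 3*y))/∂x - ∂(z*(1 - y))/∂z = y - z - 1
  coefficient of dy ∧ dz: ∂f_3/∂y - ∂f_2/∂z = ∂(z*(-x - 3*y))/∂y - ∂(-2*y^2 + 6*z^2)/∂z = -15*z
Assembling: d(omega) = (z) dx ∧ dy + (y - z - 1) dx ∧ dz + (-15*z) dy ∧ dz.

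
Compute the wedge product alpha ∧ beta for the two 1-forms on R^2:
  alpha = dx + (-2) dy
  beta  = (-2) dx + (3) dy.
alpha ∧ beta = (-1) dx ∧ dy

Distribute the wedge, using dx_i ∧ dx_j = -dx_j ∧ dx_i and dx_i ∧ dx_i = 0. For each pair (i, j) with i < j, the coefficient of dx_i ∧ dx_j in alpha ∧ beta is (alpha_i * beta_j - alpha_j * beta_i). Collecting: alpha ∧ beta = (-1) dx ∧ dy.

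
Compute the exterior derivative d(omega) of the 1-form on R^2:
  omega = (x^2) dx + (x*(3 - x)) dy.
d(omega) = (3 - 2*x) dx ∧ dy

For a 1-form omega = sum_i f_i dx_i, the exterior derivative is
  d(omega) = sum_{i < j} (∂f_j/∂x_i - ∂f_i/∂x_j) dx_i ∧ dx_j.
  coefficient of dx ∧ dy: ∂f_2/∂x - ∂f_1/∂y = ∂(x*(3 - x))/∂x - ∂(x^2)/∂y = 3 - 2*x
Assembling: d(omega) = (3 - 2*x) dx ∧ dy.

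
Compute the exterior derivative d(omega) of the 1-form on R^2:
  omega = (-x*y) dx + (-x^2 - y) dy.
d(omega) = (-x) dx ∧ dy

For a 1-form omega = sum_i f_i dx_i, the exterior derivative is
  d(omega) = sum_{i < j} (∂f_j/∂x_i - ∂f_i/∂x_j) dx_i ∧ dx_j.
  coefficient of dx ∧ dy: ∂f_2/∂x - ∂f_1/∂y = ∂(-x^2 - y)/∂x - ∂(-x*y)/∂y = -x
Assembling: d(omega) = (-x) dx ∧ dy.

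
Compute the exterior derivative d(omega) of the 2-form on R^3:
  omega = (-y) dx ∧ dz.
d(omega) = (1) dx ∧ dy ∧ dz

For a 2-form omega = sum_{i<j} g_{ij} dx_i ∧ dx_j, the exterior derivative is
  d(omega) = sum_{i<j} d(g_{ij}) ∧ dx_i ∧ dx_j = sum_{i<j, k} (∂g_{ij}/∂x_k) dx_k ∧ dx_i ∧ dx_j.
Expand each term, using dx_k ∧ dx_i ∧ dx_j = sgn(permutation) dx_{(a)} ∧ dx_{(b)} ∧ dx_{(c)} with (a < b < c) sorted:
  d(-y) includes (∂/∂y)(-y) dy = (-1) dy, which multiplied by dx ∧ dz gives (1) dx ∧ dy ∧ dz
Collecting like 3-forms: d(omega) = (1) dx ∧ dy ∧ dz.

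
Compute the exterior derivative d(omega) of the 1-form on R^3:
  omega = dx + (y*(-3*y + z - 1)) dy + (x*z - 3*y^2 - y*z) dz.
d(omega) = (z) dx ∧ dz + (-7*y - z) dy ∧ dz

For a 1-form omega = sum_i f_i dx_i, the exterior derivative is
  d(omega) = sum_{i < j} (∂f_j/∂x_i - ∂f_i/∂x_j) dx_i ∧ dx_j.
  coefficient of dx ∧ dz: ∂f_3/∂x - ∂f_1/∂z = ∂(x*z - 3*y^2 - y*z)/∂x - ∂(1)/∂z = z
  coefficient of dy ∧ dz: ∂f_3/∂y - ∂f_2/∂z = ∂(x*z - 3*y^2 - y*z)/∂y - ∂(y*(-3*y + z - 1))/∂z = -7*y - z
Assembling: d(omega) = (z) dx ∧ dz + (-7*y - z) dy ∧ dz.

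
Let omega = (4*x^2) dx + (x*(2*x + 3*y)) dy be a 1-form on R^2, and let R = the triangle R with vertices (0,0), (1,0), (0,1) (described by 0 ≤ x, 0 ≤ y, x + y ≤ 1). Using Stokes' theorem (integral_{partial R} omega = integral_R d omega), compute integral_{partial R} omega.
integral_(partial R) omega = 7/6

Stokes: integral_partial_R omega = integral_R d omega with d omega = (∂Q/∂x - ∂P/∂y) dx ∧ dy.
  ∂Q/∂x = 4*x + 3*y
  ∂P/∂y = 0
  integrand = ∂Q/∂x - ∂P/∂y = 4*x + 3*y.
Integrating over R: integral_0^1 integral_0^{1-x} (4*x + 3*y) dy dx = 7/6.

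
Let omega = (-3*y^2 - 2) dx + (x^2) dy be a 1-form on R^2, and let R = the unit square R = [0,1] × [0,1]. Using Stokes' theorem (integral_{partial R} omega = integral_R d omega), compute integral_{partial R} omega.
integral_(partial R) omega = 4

Stokes: integral_partial_R omega = integral_R d omega with d omega = (∂Q/∂x - ∂P/∂y) dx ∧ dy.
  ∂Q/∂x = 2*x
  ∂P/∂y = -6*y
  integrand = ∂Q/∂x - ∂P/∂y = 2*x + 6*y.
Integrating over R: integral_0^1 integral_0^1 (2*x + 6*y) dx dy = 4.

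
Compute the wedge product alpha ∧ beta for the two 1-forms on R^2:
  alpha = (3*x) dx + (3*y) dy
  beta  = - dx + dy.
alpha ∧ beta = (3*x + 3*y) dx ∧ dy

Distribute the wedge, using dx_i ∧ dx_j = -dx_j ∧ dx_i and dx_i ∧ dx_i = 0. For each pair (i, j) with i < j, the coefficient of dx_i ∧ dx_j in alpha ∧ beta is (alpha_i * beta_j - alpha_j * beta_i). Collecting: alpha ∧ beta = (3*x + 3*y) dx ∧ dy.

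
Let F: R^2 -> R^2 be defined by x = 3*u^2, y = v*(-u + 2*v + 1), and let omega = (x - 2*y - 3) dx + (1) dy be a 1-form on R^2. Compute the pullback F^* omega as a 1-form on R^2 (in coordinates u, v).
F^* omega = (18*u^3 + 12*u^2*v - 24*u*v^2 - 12*u*v - 18*u - v) du + (-u + 4*v + 1) dv

Using F^*(f dg) = (f ∘ F) d(g ∘ F), substitute each coordinate x_i by F_i(u, v) in f_i, and replace dx_i by d F_i = (∂F_i/∂u) du + (∂F_i/∂v) dv.
  For the x component: f_1(F) = 3*u^2 + 2*u*v - 4*v^2 - 2*v - 3; d F_1 = (6*u) du + (0) dv
  For the y component: f_2(F) = 1; d F_2 = (-v) du + (-u + 4*v + 1) dv
Combining and collecting du, dv coefficients:
  coeff of du: 18*u^3 + 12*u^2*v - 24*u*v^2 - 12*u*v - 18*u - v
  coeff of dv: -u + 4*v + 1
F^* omega = (18*u^3 + 12*u^2*v - 24*u*v^2 - 12*u*v - 18*u - v) du + (-u + 4*v + 1) dv.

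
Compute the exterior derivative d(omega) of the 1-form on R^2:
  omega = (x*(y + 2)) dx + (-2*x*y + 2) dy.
d(omega) = (-x - 2*y) dx ∧ dy

For a 1-form omega = sum_i f_i dx_i, the exterior derivative is
  d(omega) = sum_{i < j} (∂f_j/∂x_i - ∂f_i/∂x_j) dx_i ∧ dx_j.
  coefficient of dx ∧ dy: ∂f_2/∂x - ∂f_1/∂y = ∂(-2*x*y + 2)/∂x - ∂(x*(y + 2))/∂y = -x - 2*y
Assembling: d(omega) = (-x - 2*y) dx ∧ dy.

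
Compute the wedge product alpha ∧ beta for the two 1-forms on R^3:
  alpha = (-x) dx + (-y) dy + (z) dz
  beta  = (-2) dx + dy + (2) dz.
alpha ∧ beta = (-x - 2*y) dx ∧ dy + (-2*x + 2*z) dx ∧ dz + (-2*y - z) dy ∧ dz

Distribute the wedge, using dx_i ∧ dx_j = -dx_j ∧ dx_i and dx_i ∧ dx_i = 0. For each pair (i, j) with i < j, the coefficient of dx_i ∧ dx_j in alpha ∧ beta is (alpha_i * beta_j - alpha_j * beta_i). Collecting: alpha ∧ beta = (-x - 2*y) dx ∧ dy + (-2*x + 2*z) dx ∧ dz + (-2*y - z) dy ∧ dz.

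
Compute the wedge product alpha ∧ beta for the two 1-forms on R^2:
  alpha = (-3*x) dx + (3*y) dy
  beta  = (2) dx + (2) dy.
alpha ∧ beta = (-6*x - 6*y) dx ∧ dy

Distribute the wedge, using dx_i ∧ dx_j = -dx_j ∧ dx_i and dx_i ∧ dx_i = 0. For each pair (i, j) with i < j, the coefficient of dx_i ∧ dx_j in alpha ∧ beta is (alpha_i * beta_j - alpha_j * beta_i). Collecting: alpha ∧ beta = (-6*x - 6*y) dx ∧ dy.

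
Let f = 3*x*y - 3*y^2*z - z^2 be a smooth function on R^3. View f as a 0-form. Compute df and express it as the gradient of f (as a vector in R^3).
df = (3*y) dx + (3*x - 6*y*z) dy + (-3*y^2 - 2*z) dz; grad f = (3*y, 3*x - 6*y*z, -3*y^2 - 2*z)

For a 0-form f, d f = (∂f/∂x) dx + (∂f/∂y) dy + (∂f/∂z) dz. The components of the vector representation are exactly the entries of grad f in Cartesian coordinates:
  ∂f/∂x = 3*y
  ∂f/∂y = 3*x - 6*y*z
  ∂f/∂z = -3*y^2 - 2*z.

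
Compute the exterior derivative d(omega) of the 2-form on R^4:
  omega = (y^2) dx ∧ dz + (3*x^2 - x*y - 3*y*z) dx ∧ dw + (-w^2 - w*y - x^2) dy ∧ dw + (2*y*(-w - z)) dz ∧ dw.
d(omega) = (-2*y) dx ∧ dy ∧ dz + (-x + 3*z) dx ∧ dy ∧ dw + (3*y) dx ∧ dz ∧ dw + (-2*w - 2*z) dy ∧ dz ∧ dw

For a 2-form omega = sum_{i<j} g_{ij} dx_i ∧ dx_j, the exterior derivative is
  d(omega) = sum_{i<j} d(g_{ij}) ∧ dx_i ∧ dx_j = sum_{i<j, k} (∂g_{ij}/∂x_k) dx_k ∧ dx_i ∧ dx_j.
Expand each term, using dx_k ∧ dx_i ∧ dx_j = sgn(permutation) dx_{(a)} ∧ dx_{(b)} ∧ dx_{(c)} with (a < b < c) sorted:
  d(y^2) includes (∂/∂y)(y^2) dy = (2*y) dy, which multiplied by dx ∧ dz gives (-2*y) dx ∧ dy ∧ dz
  d(3*x^2 - x*y - 3*y*z) includes (∂/∂y)(3*x^2 - x*y - 3*y*z) dy = (-x - 3*z) dy, which multiplied by dx ∧ dw gives (x + 3*z) dx ∧ dy ∧ dw
  d(3*x^2 - x*y - 3*y*z) includes (∂/∂z)(3*x^2 - x*y - 3*y*z) dz = (-3*y) dz, which multiplied by dx ∧ dw gives (3*y) dx ∧ dz ∧ dw
  d(-w^2 - w*y - x^2) includes (∂/∂x)(-w^2 - w*y - x^2) dx = (-2*x) dx, which multiplied by dy ∧ dw gives (-2*x) dx ∧ dy ∧ dw
  d(2*y*(-w - z)) includes (∂/∂y)(2*y*(-w - z)) dy = (-2*w - 2*z) dy, which multiplied by dz ∧ dw gives (-2*w - 2*z) dy ∧ dz ∧ dw
Collecting like 3-forms: d(omega) = (-2*y) dx ∧ dy ∧ dz + (-x + 3*z) dx ∧ dy ∧ dw + (3*y) dx ∧ dz ∧ dw + (-2*w - 2*z) dy ∧ dz ∧ dw.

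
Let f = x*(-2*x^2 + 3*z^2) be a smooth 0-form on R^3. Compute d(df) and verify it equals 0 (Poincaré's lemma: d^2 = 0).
d(df) = 0

Step 1: df = sum_i (∂f/∂x_i) dx_i = (-6*x^2 + 3*z^2) dx + (0) dy + (6*x*z) dz.
Step 2: Apply d again. Using the 1-form formula, the coefficient of dx ∧ dy in d(df) is ∂^2 f/∂x ∂y - ∂^2 f/∂y ∂x = (0) - (0) = 0 (equality of mixed partials for smooth f).
Similarly for dx ∧ dz and dy ∧ dz — all coefficients vanish. So d(df) = 0.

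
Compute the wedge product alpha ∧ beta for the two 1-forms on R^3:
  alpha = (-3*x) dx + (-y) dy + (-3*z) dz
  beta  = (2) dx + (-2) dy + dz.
alpha ∧ beta = (6*x + 2*y) dx ∧ dy + (-3*x + 6*z) dx ∧ dz + (-y - 6*z) dy ∧ dz

Distribute the wedge, using dx_i ∧ dx_j = -dx_j ∧ dx_i and dx_i ∧ dx_i = 0. For each pair (i, j) with i < j, the coefficient of dx_i ∧ dx_j in alpha ∧ beta is (alpha_i * beta_j - alpha_j * beta_i). Collecting: alpha ∧ beta = (6*x + 2*y) dx ∧ dy + (-3*x + 6*z) dx ∧ dz + (-y - 6*z) dy ∧ dz.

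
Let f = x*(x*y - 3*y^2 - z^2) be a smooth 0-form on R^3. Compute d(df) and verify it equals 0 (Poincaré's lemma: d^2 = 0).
d(df) = 0

Step 1: df = sum_i (∂f/∂x_i) dx_i = (2*x*y - 3*y^2 - z^2) dx + (x*(x - 6*y)) dy + (-2*x*z) dz.
Step 2: Apply d again. Using the 1-form formula, the coefficient of dx ∧ dy in d(df) is ∂^2 f/∂x ∂y - ∂^2 f/∂y ∂x = (2*x - 6*y) - (2*x - 6*y) = 0 (equality of mixed partials for smooth f).
Similarly for dx ∧ dz and dy ∧ dz — all coefficients vanish. So d(df) = 0.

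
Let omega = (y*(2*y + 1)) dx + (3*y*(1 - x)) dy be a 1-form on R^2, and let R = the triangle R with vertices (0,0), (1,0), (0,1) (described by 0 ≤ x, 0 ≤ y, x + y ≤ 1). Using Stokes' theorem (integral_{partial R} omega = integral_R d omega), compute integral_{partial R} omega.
integral_(partial R) omega = -5/3

Stokes: integral_partial_R omega = integral_R d omega with d omega = (∂Q/∂x - ∂P/∂y) dx ∧ dy.
  ∂Q/∂x = -3*y
  ∂P/∂y = 4*y + 1
  integrand = ∂Q/∂x - ∂P/∂y = -7*y - 1.
Integrating over R: integral_0^1 integral_0^{1-x} (-7*y - 1) dy dx = -5/3.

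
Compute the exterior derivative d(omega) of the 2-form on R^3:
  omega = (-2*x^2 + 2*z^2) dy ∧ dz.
d(omega) = (-4*x) dx ∧ dy ∧ dz

For a 2-form omega = sum_{i<j} g_{ij} dx_i ∧ dx_j, the exterior derivative is
  d(omega) = sum_{i<j} d(g_{ij}) ∧ dx_i ∧ dx_j = sum_{i<j, k} (∂g_{ij}/∂x_k) dx_k ∧ dx_i ∧ dx_j.
Expand each term, using dx_k ∧ dx_i ∧ dx_j = sgn(permutation) dx_{(a)} ∧ dx_{(b)} ∧ dx_{(c)} with (a < b < c) sorted:
  d(-2*x^2 + 2*z^2) includes (∂/∂x)(-2*x^2 + 2*z^2) dx = (-4*x) dx, which multiplied by dy ∧ dz gives (-4*x) dx ∧ dy ∧ dz
Collecting like 3-forms: d(omega) = (-4*x) dx ∧ dy ∧ dz.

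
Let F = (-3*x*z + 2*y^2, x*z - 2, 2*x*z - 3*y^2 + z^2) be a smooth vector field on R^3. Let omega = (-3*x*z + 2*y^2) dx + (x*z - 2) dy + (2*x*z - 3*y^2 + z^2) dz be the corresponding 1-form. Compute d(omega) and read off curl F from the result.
d(omega) = (-x - 6*y) dy ∧ dz + (-3*x - 2*z) dz ∧ dx + (-4*y + z) dx ∧ dy; curl F = (-x - 6*y, -3*x - 2*z, -4*y + z)

d omega = sum_{i<j} (∂f_j/∂x_i - ∂f_i/∂x_j) dx_i ∧ dx_j. Under the identification (dy ∧ dz, dz ∧ dx, dx ∧ dy) ↔ (e_x, e_y, e_z), the coefficients are exactly the components of curl F. Compute:
  ∂R/∂y - ∂Q/∂z = (-6*y) - (x) = -x - 6*y
  ∂P/∂z - ∂R/∂x = (-3*x) - (2*z) = -3*x - 2*z
  ∂Q/∂x - ∂P/∂y = (z) - (4*y) = -4*y + z.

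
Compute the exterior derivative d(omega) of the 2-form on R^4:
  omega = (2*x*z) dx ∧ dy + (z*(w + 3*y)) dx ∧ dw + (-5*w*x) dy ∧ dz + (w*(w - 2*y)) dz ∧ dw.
d(omega) = (-5*w + 2*x) dx ∧ dy ∧ dz + (-3*z) dx ∧ dy ∧ dw + (-w - 3*y) dx ∧ dz ∧ dw + (-2*w - 5*x) dy ∧ dz ∧ dw

For a 2-form omega = sum_{i<j} g_{ij} dx_i ∧ dx_j, the exterior derivative is
  d(omega) = sum_{i<j} d(g_{ij}) ∧ dx_i ∧ dx_j = sum_{i<j, k} (∂g_{ij}/∂x_k) dx_k ∧ dx_i ∧ dx_j.
Expand each term, using dx_k ∧ dx_i ∧ dx_j = sgn(permutation) dx_{(a)} ∧ dx_{(b)} ∧ dx_{(c)} with (a < b < c) sorted:
  d(2*x*z) includes (∂/∂z)(2*x*z) dz = (2*x) dz, which multiplied by dx ∧ dy gives (2*x) dx ∧ dy ∧ dz
  d(z*(w + 3*y)) includes (∂/∂y)(z*(w + 3*y)) dy = (3*z) dy, which multiplied by dx ∧ dw gives (-3*z) dx ∧ dy ∧ dw
  d(z*(w + 3*y)) includes (∂/∂z)(z*(w + 3*y)) dz = (w + 3*y) dz, which multiplied by dx ∧ dw gives (-w - 3*y) dx ∧ dz ∧ dw
  d(-5*w*x) includes (∂/∂x)(-5*w*x) dx = (-5*w) dx, which multiplied by dy ∧ dz gives (-5*w) dx ∧ dy ∧ dz
  d(-5*w*x) includes (∂/∂w)(-5*w*x) dw = (-5*x) dw, which multiplied by dy ∧ dz gives (-5*x) dy ∧ dz ∧ dw
  d(w*(w - 2*y)) includes (∂/∂y)(w*(w - 2*y)) dy = (-2*w) dy, which multiplied by dz ∧ dw gives (-2*w) dy ∧ dz ∧ dw
Collecting like 3-forms: d(omega) = (-5*w + 2*x) dx ∧ dy ∧ dz + (-3*z) dx ∧ dy ∧ dw + (-w - 3*y) dx ∧ dz ∧ dw + (-2*w - 5*x) dy ∧ dz ∧ dw.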